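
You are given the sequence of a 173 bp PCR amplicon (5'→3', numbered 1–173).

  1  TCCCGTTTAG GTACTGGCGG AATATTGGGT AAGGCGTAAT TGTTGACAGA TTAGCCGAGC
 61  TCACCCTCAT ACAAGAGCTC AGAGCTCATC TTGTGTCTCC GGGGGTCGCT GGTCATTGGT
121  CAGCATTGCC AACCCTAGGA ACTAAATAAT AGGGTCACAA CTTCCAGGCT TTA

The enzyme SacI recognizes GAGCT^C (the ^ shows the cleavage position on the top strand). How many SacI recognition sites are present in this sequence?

GAGCTC occurs starting at positions 57, 75, 82.
SacI cuts at 3 sites.

3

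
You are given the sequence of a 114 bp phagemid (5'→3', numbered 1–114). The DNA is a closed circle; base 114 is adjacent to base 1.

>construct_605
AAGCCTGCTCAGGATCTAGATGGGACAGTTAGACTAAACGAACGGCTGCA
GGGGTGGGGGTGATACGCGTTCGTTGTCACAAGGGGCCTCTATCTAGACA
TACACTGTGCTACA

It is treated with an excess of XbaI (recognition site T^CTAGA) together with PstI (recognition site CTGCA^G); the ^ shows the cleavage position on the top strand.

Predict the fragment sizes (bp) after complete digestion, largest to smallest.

43, 36, 35 bp

XbaI sites (TCTAGA) start at positions 15, 93.
XbaI cuts after the first base of each site, so after positions 15, 93.
The PstI site (CTGCAG) starts at position 46.
PstI cuts after base 5 of each site (before the last base), so after position 50.
Combined cut positions: 15, 50, 93.
Circular molecule, 3 cuts → 3 fragments:
  16–50 → 35 bp
  51–93 → 43 bp
  94–114 then 1–15 → 21 + 15 = 36 bp
Sorted largest to smallest: 43, 36, 35 bp.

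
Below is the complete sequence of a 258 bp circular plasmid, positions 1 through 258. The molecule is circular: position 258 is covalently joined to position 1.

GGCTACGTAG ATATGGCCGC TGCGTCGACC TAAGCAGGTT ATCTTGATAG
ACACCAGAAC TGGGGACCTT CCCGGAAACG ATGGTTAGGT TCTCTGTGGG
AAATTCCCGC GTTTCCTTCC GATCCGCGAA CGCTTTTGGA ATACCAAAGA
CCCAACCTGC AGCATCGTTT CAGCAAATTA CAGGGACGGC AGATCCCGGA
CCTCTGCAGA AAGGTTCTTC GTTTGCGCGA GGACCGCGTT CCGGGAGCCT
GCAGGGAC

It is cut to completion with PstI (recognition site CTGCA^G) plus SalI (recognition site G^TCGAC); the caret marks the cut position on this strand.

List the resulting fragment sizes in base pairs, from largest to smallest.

137, 47, 45, 29 bp

PstI sites (CTGCAG) start at positions 157, 204, 249.
PstI cuts after base 5 of each site (before the last base), so after positions 161, 208, 253.
The SalI site (GTCGAC) starts at position 24.
SalI cuts after the first base of each site, so after position 24.
Combined cut positions: 24, 161, 208, 253.
Circular molecule, 4 cuts → 4 fragments:
  25–161 → 137 bp
  162–208 → 47 bp
  209–253 → 45 bp
  254–258 then 1–24 → 5 + 24 = 29 bp
Sorted largest to smallest: 137, 47, 45, 29 bp.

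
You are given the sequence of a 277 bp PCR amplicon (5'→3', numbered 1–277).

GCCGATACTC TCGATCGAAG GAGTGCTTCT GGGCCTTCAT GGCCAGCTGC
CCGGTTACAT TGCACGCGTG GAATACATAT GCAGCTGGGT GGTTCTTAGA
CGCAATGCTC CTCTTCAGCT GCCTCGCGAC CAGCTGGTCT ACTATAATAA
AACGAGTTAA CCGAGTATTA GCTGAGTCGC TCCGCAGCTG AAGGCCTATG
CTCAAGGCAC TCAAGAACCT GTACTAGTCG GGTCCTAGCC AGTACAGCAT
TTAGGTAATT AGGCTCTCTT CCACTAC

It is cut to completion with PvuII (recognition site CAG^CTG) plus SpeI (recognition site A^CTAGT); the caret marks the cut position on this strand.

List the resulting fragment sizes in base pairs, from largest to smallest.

PvuII sites (CAGCTG) start at positions 44, 82, 116, 131, 185.
PvuII cuts after base 3 of each site, so after positions 46, 84, 118, 133, 187.
The SpeI site (ACTAGT) starts at position 223.
SpeI cuts after the first base of each site, so after position 223.
Combined cut positions: 46, 84, 118, 133, 187, 223.
Linear molecule, 6 cuts → 7 fragments:
  1–46 → 46 bp
  47–84 → 38 bp
  85–118 → 34 bp
  119–133 → 15 bp
  134–187 → 54 bp
  188–223 → 36 bp
  224–277 → 54 bp
Sorted largest to smallest: 54, 54, 46, 38, 36, 34, 15 bp.

54, 54, 46, 38, 36, 34, 15 bp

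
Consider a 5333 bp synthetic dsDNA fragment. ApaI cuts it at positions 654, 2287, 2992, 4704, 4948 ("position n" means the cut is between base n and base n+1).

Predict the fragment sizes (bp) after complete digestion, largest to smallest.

1712, 1633, 705, 654, 385, 244 bp

Linear molecule, 5 cuts → 6 fragments:
  654 − 0 = 654 bp
  2287 − 654 = 1633 bp
  2992 − 2287 = 705 bp
  4704 − 2992 = 1712 bp
  4948 − 4704 = 244 bp
  5333 − 4948 = 385 bp
Sorted largest to smallest: 1712, 1633, 705, 654, 385, 244 bp.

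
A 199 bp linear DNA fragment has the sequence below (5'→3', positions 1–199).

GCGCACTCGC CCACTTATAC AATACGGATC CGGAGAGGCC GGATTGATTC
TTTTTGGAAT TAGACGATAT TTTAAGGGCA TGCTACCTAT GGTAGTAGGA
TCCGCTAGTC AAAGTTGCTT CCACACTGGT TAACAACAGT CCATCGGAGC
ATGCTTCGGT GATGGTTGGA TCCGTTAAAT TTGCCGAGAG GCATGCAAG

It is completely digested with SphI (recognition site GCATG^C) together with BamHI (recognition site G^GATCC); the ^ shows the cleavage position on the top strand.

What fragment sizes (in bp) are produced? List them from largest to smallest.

56, 55, 27, 26, 16, 15, 4 bp

SphI sites (GCATGC) start at positions 78, 149, 191.
SphI cuts after base 5 of each site (before the last base), so after positions 82, 153, 195.
BamHI sites (GGATCC) start at positions 26, 98, 168.
BamHI cuts after the first base of each site, so after positions 26, 98, 168.
Combined cut positions: 26, 82, 98, 153, 168, 195.
Linear molecule, 6 cuts → 7 fragments:
  1–26 → 26 bp
  27–82 → 56 bp
  83–98 → 16 bp
  99–153 → 55 bp
  154–168 → 15 bp
  169–195 → 27 bp
  196–199 → 4 bp
Sorted largest to smallest: 56, 55, 27, 26, 16, 15, 4 bp.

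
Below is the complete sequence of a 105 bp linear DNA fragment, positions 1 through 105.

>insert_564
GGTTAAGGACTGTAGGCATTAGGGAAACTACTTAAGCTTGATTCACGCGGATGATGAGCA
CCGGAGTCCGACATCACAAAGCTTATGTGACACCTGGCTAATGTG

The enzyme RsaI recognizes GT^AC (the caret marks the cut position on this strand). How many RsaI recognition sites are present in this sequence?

No occurrence of GTAC is present in the sequence.
RsaI does not cut: 0 sites.

0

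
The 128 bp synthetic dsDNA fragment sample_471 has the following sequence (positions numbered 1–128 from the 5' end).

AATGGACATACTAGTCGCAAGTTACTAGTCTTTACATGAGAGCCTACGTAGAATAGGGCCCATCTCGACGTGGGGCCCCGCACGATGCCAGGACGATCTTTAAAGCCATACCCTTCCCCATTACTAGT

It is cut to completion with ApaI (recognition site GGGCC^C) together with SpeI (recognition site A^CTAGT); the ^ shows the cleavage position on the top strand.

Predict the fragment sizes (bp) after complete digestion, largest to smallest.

ApaI sites (GGGCCC) start at positions 56, 73.
ApaI cuts after base 5 of each site (before the last base), so after positions 60, 77.
SpeI sites (ACTAGT) start at positions 10, 24, 123.
SpeI cuts after the first base of each site, so after positions 10, 24, 123.
Combined cut positions: 10, 24, 60, 77, 123.
Linear molecule, 5 cuts → 6 fragments:
  1–10 → 10 bp
  11–24 → 14 bp
  25–60 → 36 bp
  61–77 → 17 bp
  78–123 → 46 bp
  124–128 → 5 bp
Sorted largest to smallest: 46, 36, 17, 14, 10, 5 bp.

46, 36, 17, 14, 10, 5 bp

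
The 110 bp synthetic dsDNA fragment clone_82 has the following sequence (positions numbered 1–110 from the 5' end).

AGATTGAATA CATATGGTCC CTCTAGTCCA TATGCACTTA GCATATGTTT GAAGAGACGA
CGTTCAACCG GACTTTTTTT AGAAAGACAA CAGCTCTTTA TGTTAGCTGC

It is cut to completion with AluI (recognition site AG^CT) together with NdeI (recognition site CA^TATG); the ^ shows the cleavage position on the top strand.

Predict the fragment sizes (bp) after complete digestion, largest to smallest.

AluI sites (AGCT) start at positions 92, 105.
AluI cuts after base 2 of each site, so after positions 93, 106.
NdeI sites (CATATG) start at positions 11, 29, 42.
NdeI cuts after base 2 of each site, so after positions 12, 30, 43.
Combined cut positions: 12, 30, 43, 93, 106.
Linear molecule, 5 cuts → 6 fragments:
  1–12 → 12 bp
  13–30 → 18 bp
  31–43 → 13 bp
  44–93 → 50 bp
  94–106 → 13 bp
  107–110 → 4 bp
Sorted largest to smallest: 50, 18, 13, 13, 12, 4 bp.

50, 18, 13, 13, 12, 4 bp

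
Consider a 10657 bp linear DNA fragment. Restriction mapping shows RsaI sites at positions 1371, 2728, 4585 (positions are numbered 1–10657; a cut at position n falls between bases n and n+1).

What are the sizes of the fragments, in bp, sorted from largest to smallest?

Linear molecule, 3 cuts → 4 fragments:
  1371 − 0 = 1371 bp
  2728 − 1371 = 1357 bp
  4585 − 2728 = 1857 bp
  10657 − 4585 = 6072 bp
Sorted largest to smallest: 6072, 1857, 1371, 1357 bp.

6072, 1857, 1371, 1357 bp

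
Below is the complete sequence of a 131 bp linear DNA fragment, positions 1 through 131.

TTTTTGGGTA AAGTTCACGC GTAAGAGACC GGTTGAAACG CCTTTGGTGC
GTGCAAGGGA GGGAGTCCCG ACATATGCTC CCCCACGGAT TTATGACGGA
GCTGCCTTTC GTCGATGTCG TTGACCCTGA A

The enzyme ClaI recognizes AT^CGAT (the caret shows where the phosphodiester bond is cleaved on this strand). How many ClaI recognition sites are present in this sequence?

No occurrence of ATCGAT is present in the sequence.
ClaI does not cut: 0 sites.

0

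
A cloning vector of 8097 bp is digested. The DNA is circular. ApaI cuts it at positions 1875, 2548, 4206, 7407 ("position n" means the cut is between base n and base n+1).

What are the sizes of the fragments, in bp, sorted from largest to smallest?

3201, 2565, 1658, 673 bp

Circular molecule, 4 cuts → 4 fragments:
  2548 − 1875 = 673 bp
  4206 − 2548 = 1658 bp
  7407 − 4206 = 3201 bp
  wrap: 8097 − 7407 + 1875 = 2565 bp
Sorted largest to smallest: 3201, 2565, 1658, 673 bp.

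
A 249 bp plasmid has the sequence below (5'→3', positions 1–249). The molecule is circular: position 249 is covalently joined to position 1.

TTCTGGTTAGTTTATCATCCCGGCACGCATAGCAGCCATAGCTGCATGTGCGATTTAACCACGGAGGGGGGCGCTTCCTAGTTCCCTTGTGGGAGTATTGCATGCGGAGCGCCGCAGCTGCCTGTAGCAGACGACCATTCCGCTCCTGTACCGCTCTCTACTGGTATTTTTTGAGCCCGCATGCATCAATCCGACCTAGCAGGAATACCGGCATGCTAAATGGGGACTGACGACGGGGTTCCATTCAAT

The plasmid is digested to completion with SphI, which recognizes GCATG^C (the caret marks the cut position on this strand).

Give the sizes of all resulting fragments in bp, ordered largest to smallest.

SphI sites (GCATGC) start at positions 100, 179, 211.
SphI cuts after base 5 of each site (before the last base), so after positions 104, 183, 215.
Circular molecule, 3 cuts → 3 fragments:
  105–183 → 79 bp
  184–215 → 32 bp
  216–249 then 1–104 → 34 + 104 = 138 bp
Sorted largest to smallest: 138, 79, 32 bp.

138, 79, 32 bp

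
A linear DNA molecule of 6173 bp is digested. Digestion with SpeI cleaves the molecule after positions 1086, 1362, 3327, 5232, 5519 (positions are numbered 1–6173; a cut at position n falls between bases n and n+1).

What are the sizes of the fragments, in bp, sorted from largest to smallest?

Linear molecule, 5 cuts → 6 fragments:
  1086 − 0 = 1086 bp
  1362 − 1086 = 276 bp
  3327 − 1362 = 1965 bp
  5232 − 3327 = 1905 bp
  5519 − 5232 = 287 bp
  6173 − 5519 = 654 bp
Sorted largest to smallest: 1965, 1905, 1086, 654, 287, 276 bp.

1965, 1905, 1086, 654, 287, 276 bp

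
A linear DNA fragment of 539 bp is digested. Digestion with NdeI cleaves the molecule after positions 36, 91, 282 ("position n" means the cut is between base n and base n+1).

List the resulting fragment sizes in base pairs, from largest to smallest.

Linear molecule, 3 cuts → 4 fragments:
  36 − 0 = 36 bp
  91 − 36 = 55 bp
  282 − 91 = 191 bp
  539 − 282 = 257 bp
Sorted largest to smallest: 257, 191, 55, 36 bp.

257, 191, 55, 36 bp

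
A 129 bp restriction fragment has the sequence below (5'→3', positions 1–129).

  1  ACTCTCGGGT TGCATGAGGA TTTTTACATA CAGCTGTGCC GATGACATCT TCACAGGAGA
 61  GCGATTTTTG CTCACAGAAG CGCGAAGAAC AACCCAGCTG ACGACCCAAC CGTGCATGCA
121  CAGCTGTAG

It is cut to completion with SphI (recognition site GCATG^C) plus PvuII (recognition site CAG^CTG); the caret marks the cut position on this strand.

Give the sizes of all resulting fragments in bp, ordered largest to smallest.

64, 33, 21, 6, 5 bp

The SphI site (GCATGC) starts at position 114.
SphI cuts after base 5 of each site (before the last base), so after position 118.
PvuII sites (CAGCTG) start at positions 31, 95, 121.
PvuII cuts after base 3 of each site, so after positions 33, 97, 123.
Combined cut positions: 33, 97, 118, 123.
Linear molecule, 4 cuts → 5 fragments:
  1–33 → 33 bp
  34–97 → 64 bp
  98–118 → 21 bp
  119–123 → 5 bp
  124–129 → 6 bp
Sorted largest to smallest: 64, 33, 21, 6, 5 bp.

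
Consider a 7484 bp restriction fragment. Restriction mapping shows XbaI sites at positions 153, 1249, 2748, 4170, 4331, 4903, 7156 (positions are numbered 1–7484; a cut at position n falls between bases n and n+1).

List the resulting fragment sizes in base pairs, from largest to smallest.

2253, 1499, 1422, 1096, 572, 328, 161, 153 bp

Linear molecule, 7 cuts → 8 fragments:
  153 − 0 = 153 bp
  1249 − 153 = 1096 bp
  2748 − 1249 = 1499 bp
  4170 − 2748 = 1422 bp
  4331 − 4170 = 161 bp
  4903 − 4331 = 572 bp
  7156 − 4903 = 2253 bp
  7484 − 7156 = 328 bp
Sorted largest to smallest: 2253, 1499, 1422, 1096, 572, 328, 161, 153 bp.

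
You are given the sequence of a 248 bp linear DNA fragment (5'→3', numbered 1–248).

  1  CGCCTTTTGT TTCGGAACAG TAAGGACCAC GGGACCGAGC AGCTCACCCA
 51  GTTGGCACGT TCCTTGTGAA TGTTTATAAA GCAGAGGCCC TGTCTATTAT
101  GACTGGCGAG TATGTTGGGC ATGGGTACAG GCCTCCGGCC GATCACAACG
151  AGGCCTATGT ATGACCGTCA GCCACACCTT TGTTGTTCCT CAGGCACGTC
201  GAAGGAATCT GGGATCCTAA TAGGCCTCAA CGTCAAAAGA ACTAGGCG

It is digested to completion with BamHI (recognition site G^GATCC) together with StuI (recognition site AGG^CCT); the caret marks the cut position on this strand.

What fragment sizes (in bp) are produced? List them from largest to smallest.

131, 59, 24, 22, 12 bp

The BamHI site (GGATCC) starts at position 212.
BamHI cuts after the first base of each site, so after position 212.
StuI sites (AGGCCT) start at positions 129, 151, 222.
StuI cuts after base 3 of each site, so after positions 131, 153, 224.
Combined cut positions: 131, 153, 212, 224.
Linear molecule, 4 cuts → 5 fragments:
  1–131 → 131 bp
  132–153 → 22 bp
  154–212 → 59 bp
  213–224 → 12 bp
  225–248 → 24 bp
Sorted largest to smallest: 131, 59, 24, 22, 12 bp.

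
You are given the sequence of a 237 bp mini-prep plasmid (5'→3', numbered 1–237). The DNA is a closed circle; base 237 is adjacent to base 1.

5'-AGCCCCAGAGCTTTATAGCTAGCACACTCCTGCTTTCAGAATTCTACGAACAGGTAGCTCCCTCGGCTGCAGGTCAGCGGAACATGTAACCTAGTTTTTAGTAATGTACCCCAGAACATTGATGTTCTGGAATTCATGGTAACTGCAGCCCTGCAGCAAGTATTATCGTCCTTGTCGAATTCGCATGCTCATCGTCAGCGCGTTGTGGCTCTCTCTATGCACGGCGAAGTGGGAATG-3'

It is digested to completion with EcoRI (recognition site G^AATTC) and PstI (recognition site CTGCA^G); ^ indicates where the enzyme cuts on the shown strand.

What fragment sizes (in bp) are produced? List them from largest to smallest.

EcoRI sites (GAATTC) start at positions 39, 130, 177.
EcoRI cuts after the first base of each site, so after positions 39, 130, 177.
PstI sites (CTGCAG) start at positions 67, 143, 151.
PstI cuts after base 5 of each site (before the last base), so after positions 71, 147, 155.
Combined cut positions: 39, 71, 130, 147, 155, 177.
Circular molecule, 6 cuts → 6 fragments:
  40–71 → 32 bp
  72–130 → 59 bp
  131–147 → 17 bp
  148–155 → 8 bp
  156–177 → 22 bp
  178–237 then 1–39 → 60 + 39 = 99 bp
Sorted largest to smallest: 99, 59, 32, 22, 17, 8 bp.

99, 59, 32, 22, 17, 8 bp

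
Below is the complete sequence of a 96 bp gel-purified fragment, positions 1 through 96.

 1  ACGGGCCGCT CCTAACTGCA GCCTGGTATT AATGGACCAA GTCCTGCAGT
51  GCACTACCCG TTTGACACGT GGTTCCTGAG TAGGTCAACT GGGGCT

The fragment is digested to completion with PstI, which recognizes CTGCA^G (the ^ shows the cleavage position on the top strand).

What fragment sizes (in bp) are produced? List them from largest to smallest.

PstI sites (CTGCAG) start at positions 16, 44.
PstI cuts after base 5 of each site (before the last base), so after positions 20, 48.
Linear molecule, 2 cuts → 3 fragments:
  1–20 → 20 bp
  21–48 → 28 bp
  49–96 → 48 bp
Sorted largest to smallest: 48, 28, 20 bp.

48, 28, 20 bp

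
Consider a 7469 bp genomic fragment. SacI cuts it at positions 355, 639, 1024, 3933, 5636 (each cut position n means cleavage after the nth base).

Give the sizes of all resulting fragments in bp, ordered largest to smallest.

2909, 1833, 1703, 385, 355, 284 bp

Linear molecule, 5 cuts → 6 fragments:
  355 − 0 = 355 bp
  639 − 355 = 284 bp
  1024 − 639 = 385 bp
  3933 − 1024 = 2909 bp
  5636 − 3933 = 1703 bp
  7469 − 5636 = 1833 bp
Sorted largest to smallest: 2909, 1833, 1703, 385, 355, 284 bp.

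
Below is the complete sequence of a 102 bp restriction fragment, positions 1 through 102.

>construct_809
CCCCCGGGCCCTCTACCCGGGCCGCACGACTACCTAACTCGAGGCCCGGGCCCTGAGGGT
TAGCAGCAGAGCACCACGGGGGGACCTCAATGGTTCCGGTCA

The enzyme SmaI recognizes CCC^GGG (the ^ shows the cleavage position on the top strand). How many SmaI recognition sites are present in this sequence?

CCCGGG occurs starting at positions 3, 16, 45.
SmaI cuts at 3 sites.

3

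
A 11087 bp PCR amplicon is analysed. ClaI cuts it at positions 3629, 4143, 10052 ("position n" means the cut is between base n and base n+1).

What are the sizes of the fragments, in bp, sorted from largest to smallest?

5909, 3629, 1035, 514 bp

Linear molecule, 3 cuts → 4 fragments:
  3629 − 0 = 3629 bp
  4143 − 3629 = 514 bp
  10052 − 4143 = 5909 bp
  11087 − 10052 = 1035 bp
Sorted largest to smallest: 5909, 3629, 1035, 514 bp.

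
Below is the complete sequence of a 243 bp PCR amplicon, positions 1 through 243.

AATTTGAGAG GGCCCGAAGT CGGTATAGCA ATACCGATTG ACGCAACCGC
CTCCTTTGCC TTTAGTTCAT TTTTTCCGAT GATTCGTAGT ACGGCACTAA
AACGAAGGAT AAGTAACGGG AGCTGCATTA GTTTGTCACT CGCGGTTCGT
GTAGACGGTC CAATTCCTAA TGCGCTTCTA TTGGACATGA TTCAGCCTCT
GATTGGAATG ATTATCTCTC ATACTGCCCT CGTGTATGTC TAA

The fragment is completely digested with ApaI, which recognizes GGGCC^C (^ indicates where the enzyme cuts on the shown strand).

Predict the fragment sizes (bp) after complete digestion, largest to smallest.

229, 14 bp

The ApaI site (GGGCCC) starts at position 10.
ApaI cuts after base 5 of each site (before the last base), so after position 14.
Linear molecule, 1 cut → 2 fragments:
  1–14 → 14 bp
  15–243 → 229 bp
Sorted largest to smallest: 229, 14 bp.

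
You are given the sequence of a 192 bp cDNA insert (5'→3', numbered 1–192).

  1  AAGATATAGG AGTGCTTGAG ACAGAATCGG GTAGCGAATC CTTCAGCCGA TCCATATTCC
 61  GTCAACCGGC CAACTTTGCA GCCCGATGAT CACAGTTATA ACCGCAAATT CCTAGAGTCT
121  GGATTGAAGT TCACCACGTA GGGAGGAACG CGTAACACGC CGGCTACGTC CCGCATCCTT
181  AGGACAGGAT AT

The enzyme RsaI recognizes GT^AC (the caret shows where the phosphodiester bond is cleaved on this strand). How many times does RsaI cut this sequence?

No occurrence of GTAC is present in the sequence.
RsaI does not cut: 0 sites.

0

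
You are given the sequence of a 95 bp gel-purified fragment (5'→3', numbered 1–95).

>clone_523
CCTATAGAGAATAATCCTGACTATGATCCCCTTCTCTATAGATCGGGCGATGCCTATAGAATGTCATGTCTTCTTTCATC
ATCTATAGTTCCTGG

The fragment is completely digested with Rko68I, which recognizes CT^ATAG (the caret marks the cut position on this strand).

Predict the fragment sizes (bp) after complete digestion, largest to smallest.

Rko68I sites (CTATAG) start at positions 2, 36, 54, 83.
Rko68I cuts after base 2 of each site, so after positions 3, 37, 55, 84.
Linear molecule, 4 cuts → 5 fragments:
  1–3 → 3 bp
  4–37 → 34 bp
  38–55 → 18 bp
  56–84 → 29 bp
  85–95 → 11 bp
Sorted largest to smallest: 34, 29, 18, 11, 3 bp.

34, 29, 18, 11, 3 bp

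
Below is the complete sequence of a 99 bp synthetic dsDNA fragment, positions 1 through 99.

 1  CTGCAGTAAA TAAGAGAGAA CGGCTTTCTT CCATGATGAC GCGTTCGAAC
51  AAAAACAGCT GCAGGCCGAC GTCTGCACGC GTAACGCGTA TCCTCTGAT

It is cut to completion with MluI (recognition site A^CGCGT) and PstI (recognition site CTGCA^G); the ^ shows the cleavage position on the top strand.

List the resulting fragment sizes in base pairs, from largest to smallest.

34, 24, 15, 14, 7, 5 bp

MluI sites (ACGCGT) start at positions 39, 77, 84.
MluI cuts after the first base of each site, so after positions 39, 77, 84.
PstI sites (CTGCAG) start at positions 1, 59.
PstI cuts after base 5 of each site (before the last base), so after positions 5, 63.
Combined cut positions: 5, 39, 63, 77, 84.
Linear molecule, 5 cuts → 6 fragments:
  1–5 → 5 bp
  6–39 → 34 bp
  40–63 → 24 bp
  64–77 → 14 bp
  78–84 → 7 bp
  85–99 → 15 bp
Sorted largest to smallest: 34, 24, 15, 14, 7, 5 bp.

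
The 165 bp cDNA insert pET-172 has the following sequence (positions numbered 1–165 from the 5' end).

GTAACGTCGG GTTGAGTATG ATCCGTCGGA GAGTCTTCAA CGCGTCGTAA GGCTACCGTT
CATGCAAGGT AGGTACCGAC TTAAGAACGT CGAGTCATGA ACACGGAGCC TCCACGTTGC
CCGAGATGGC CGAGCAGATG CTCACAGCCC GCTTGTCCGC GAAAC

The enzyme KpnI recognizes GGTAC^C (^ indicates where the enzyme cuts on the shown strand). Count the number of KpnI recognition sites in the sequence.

1

GGTACC occurs starting at position 72.
KpnI cuts at 1 site.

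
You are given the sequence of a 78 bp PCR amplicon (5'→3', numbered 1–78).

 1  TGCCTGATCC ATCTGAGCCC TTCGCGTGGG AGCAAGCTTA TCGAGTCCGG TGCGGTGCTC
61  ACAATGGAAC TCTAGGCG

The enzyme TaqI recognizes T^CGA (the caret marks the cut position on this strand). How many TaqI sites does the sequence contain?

1

TCGA occurs starting at position 41.
TaqI cuts at 1 site.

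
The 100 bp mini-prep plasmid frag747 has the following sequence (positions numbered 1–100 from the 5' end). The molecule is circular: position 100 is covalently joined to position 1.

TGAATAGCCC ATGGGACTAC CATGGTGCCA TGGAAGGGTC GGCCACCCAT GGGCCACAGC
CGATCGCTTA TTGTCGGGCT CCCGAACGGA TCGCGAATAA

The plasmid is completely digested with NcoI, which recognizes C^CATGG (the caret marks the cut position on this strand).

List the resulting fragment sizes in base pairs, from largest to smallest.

62, 19, 11, 8 bp

NcoI sites (CCATGG) start at positions 9, 20, 28, 47.
NcoI cuts after the first base of each site, so after positions 9, 20, 28, 47.
Circular molecule, 4 cuts → 4 fragments:
  10–20 → 11 bp
  21–28 → 8 bp
  29–47 → 19 bp
  48–100 then 1–9 → 53 + 9 = 62 bp
Sorted largest to smallest: 62, 19, 11, 8 bp.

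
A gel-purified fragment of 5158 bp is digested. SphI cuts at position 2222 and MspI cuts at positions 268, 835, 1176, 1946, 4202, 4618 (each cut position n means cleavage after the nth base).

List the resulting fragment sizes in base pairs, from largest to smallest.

1980, 770, 567, 540, 416, 341, 276, 268 bp

Combined cut positions (sorted): 268, 835, 1176, 1946, 2222, 4202, 4618.
Linear molecule, 7 cuts → 8 fragments:
  268 − 0 = 268 bp
  835 − 268 = 567 bp
  1176 − 835 = 341 bp
  1946 − 1176 = 770 bp
  2222 − 1946 = 276 bp
  4202 − 2222 = 1980 bp
  4618 − 4202 = 416 bp
  5158 − 4618 = 540 bp
Sorted largest to smallest: 1980, 770, 567, 540, 416, 341, 276, 268 bp.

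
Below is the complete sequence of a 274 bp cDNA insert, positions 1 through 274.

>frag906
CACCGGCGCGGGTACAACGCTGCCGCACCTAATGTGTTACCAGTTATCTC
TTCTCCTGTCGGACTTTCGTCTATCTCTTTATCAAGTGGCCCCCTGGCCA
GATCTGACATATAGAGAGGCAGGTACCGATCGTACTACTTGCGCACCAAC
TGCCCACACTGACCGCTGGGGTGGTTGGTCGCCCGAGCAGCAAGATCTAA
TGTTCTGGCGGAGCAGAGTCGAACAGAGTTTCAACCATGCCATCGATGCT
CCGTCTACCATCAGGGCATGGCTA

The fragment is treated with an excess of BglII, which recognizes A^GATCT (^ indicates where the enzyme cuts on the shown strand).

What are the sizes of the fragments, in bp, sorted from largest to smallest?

100, 93, 81 bp

BglII sites (AGATCT) start at positions 100, 193.
BglII cuts after the first base of each site, so after positions 100, 193.
Linear molecule, 2 cuts → 3 fragments:
  1–100 → 100 bp
  101–193 → 93 bp
  194–274 → 81 bp
Sorted largest to smallest: 100, 93, 81 bp.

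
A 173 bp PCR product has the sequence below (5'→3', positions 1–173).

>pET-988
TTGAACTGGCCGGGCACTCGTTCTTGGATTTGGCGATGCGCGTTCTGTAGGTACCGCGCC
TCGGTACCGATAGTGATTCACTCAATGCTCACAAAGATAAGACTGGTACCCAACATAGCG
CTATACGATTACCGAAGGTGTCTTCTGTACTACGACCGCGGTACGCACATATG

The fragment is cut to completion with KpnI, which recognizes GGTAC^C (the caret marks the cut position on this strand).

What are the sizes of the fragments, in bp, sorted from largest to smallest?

KpnI sites (GGTACC) start at positions 50, 63, 105.
KpnI cuts after base 5 of each site (before the last base), so after positions 54, 67, 109.
Linear molecule, 3 cuts → 4 fragments:
  1–54 → 54 bp
  55–67 → 13 bp
  68–109 → 42 bp
  110–173 → 64 bp
Sorted largest to smallest: 64, 54, 42, 13 bp.

64, 54, 42, 13 bp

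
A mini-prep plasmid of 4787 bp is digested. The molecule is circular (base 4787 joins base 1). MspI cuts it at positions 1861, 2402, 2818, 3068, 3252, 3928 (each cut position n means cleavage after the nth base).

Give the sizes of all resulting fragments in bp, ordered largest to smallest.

Circular molecule, 6 cuts → 6 fragments:
  2402 − 1861 = 541 bp
  2818 − 2402 = 416 bp
  3068 − 2818 = 250 bp
  3252 − 3068 = 184 bp
  3928 − 3252 = 676 bp
  wrap: 4787 − 3928 + 1861 = 2720 bp
Sorted largest to smallest: 2720, 676, 541, 416, 250, 184 bp.

2720, 676, 541, 416, 250, 184 bp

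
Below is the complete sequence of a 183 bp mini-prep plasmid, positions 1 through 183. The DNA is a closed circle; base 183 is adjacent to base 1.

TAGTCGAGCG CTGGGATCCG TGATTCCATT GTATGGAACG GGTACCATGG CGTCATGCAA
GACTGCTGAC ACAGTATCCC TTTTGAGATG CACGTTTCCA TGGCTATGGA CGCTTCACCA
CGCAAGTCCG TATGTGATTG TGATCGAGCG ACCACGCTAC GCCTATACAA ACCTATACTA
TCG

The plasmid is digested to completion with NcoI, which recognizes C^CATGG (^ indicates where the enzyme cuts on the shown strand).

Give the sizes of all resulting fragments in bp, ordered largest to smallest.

130, 53 bp

NcoI sites (CCATGG) start at positions 45, 98.
NcoI cuts after the first base of each site, so after positions 45, 98.
Circular molecule, 2 cuts → 2 fragments:
  46–98 → 53 bp
  99–183 then 1–45 → 85 + 45 = 130 bp
Sorted largest to smallest: 130, 53 bp.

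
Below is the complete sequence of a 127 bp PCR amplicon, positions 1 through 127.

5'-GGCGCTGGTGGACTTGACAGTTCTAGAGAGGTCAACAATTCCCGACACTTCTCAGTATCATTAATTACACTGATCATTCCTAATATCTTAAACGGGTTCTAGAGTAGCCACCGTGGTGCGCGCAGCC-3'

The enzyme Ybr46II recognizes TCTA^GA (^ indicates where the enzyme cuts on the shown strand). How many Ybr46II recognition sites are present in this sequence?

2

TCTAGA occurs starting at positions 22, 98.
Ybr46II cuts at 2 sites.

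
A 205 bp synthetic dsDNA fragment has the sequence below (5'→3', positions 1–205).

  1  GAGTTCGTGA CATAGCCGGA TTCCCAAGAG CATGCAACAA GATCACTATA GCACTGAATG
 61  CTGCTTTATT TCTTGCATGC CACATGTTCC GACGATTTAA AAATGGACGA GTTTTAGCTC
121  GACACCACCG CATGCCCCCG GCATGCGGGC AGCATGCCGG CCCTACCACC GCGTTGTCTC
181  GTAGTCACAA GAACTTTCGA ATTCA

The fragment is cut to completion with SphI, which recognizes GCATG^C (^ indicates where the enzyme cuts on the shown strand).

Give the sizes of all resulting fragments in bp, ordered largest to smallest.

SphI sites (GCATGC) start at positions 30, 75, 130, 141, 152.
SphI cuts after base 5 of each site (before the last base), so after positions 34, 79, 134, 145, 156.
Linear molecule, 5 cuts → 6 fragments:
  1–34 → 34 bp
  35–79 → 45 bp
  80–134 → 55 bp
  135–145 → 11 bp
  146–156 → 11 bp
  157–205 → 49 bp
Sorted largest to smallest: 55, 49, 45, 34, 11, 11 bp.

55, 49, 45, 34, 11, 11 bp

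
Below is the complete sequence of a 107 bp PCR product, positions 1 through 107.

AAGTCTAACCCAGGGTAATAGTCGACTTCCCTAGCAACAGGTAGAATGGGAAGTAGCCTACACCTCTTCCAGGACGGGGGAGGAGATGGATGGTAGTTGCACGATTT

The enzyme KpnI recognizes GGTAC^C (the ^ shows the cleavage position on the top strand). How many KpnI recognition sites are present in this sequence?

No occurrence of GGTACC is present in the sequence.
KpnI does not cut: 0 sites.

0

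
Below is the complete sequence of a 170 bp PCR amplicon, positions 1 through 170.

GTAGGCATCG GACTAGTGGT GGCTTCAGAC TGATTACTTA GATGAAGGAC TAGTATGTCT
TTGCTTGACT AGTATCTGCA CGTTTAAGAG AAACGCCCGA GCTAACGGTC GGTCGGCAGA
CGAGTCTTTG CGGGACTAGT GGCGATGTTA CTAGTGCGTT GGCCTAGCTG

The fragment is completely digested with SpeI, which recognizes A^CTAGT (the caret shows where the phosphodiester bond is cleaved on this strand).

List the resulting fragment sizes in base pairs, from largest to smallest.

67, 37, 20, 19, 15, 12 bp

SpeI sites (ACTAGT) start at positions 12, 49, 68, 135, 150.
SpeI cuts after the first base of each site, so after positions 12, 49, 68, 135, 150.
Linear molecule, 5 cuts → 6 fragments:
  1–12 → 12 bp
  13–49 → 37 bp
  50–68 → 19 bp
  69–135 → 67 bp
  136–150 → 15 bp
  151–170 → 20 bp
Sorted largest to smallest: 67, 37, 20, 19, 15, 12 bp.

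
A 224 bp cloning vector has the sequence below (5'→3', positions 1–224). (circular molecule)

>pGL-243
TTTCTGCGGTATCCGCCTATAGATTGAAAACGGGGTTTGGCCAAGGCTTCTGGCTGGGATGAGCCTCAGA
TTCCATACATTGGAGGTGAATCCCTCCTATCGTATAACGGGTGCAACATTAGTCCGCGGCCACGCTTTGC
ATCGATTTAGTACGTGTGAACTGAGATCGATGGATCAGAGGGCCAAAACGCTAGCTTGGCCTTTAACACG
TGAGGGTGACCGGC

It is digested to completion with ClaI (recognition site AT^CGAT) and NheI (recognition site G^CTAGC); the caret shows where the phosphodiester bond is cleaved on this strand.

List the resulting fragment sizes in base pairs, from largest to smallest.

ClaI sites (ATCGAT) start at positions 141, 166.
ClaI cuts after base 2 of each site, so after positions 142, 167.
The NheI site (GCTAGC) starts at position 190.
NheI cuts after the first base of each site, so after position 190.
Combined cut positions: 142, 167, 190.
Circular molecule, 3 cuts → 3 fragments:
  143–167 → 25 bp
  168–190 → 23 bp
  191–224 then 1–142 → 34 + 142 = 176 bp
Sorted largest to smallest: 176, 25, 23 bp.

176, 25, 23 bp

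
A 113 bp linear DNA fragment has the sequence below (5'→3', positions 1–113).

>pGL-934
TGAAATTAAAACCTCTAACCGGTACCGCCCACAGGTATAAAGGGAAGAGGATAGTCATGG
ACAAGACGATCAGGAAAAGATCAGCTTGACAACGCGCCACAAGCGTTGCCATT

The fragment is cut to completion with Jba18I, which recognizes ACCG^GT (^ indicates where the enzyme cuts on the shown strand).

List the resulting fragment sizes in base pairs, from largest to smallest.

92, 21 bp

The Jba18I site (ACCGGT) starts at position 18.
Jba18I cuts after base 4 of each site, so after position 21.
Linear molecule, 1 cut → 2 fragments:
  1–21 → 21 bp
  22–113 → 92 bp
Sorted largest to smallest: 92, 21 bp.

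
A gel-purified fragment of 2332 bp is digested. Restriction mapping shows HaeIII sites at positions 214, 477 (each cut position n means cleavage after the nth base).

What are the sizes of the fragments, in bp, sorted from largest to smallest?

Linear molecule, 2 cuts → 3 fragments:
  214 − 0 = 214 bp
  477 − 214 = 263 bp
  2332 − 477 = 1855 bp
Sorted largest to smallest: 1855, 263, 214 bp.

1855, 263, 214 bp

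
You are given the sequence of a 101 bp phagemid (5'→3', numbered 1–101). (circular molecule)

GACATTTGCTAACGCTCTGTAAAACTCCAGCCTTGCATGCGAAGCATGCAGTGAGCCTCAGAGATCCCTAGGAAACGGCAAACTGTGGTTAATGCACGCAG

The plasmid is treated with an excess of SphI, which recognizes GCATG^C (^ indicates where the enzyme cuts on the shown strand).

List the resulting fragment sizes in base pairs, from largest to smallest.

SphI sites (GCATGC) start at positions 35, 44.
SphI cuts after base 5 of each site (before the last base), so after positions 39, 48.
Circular molecule, 2 cuts → 2 fragments:
  40–48 → 9 bp
  49–101 then 1–39 → 53 + 39 = 92 bp
Sorted largest to smallest: 92, 9 bp.

92, 9 bp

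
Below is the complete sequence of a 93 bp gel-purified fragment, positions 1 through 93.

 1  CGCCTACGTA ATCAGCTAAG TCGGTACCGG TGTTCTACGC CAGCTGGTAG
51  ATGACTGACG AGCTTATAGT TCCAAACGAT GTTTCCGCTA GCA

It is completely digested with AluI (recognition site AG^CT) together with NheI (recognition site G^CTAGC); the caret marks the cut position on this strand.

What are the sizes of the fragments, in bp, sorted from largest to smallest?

AluI sites (AGCT) start at positions 14, 42, 61.
AluI cuts after base 2 of each site, so after positions 15, 43, 62.
The NheI site (GCTAGC) starts at position 87.
NheI cuts after the first base of each site, so after position 87.
Combined cut positions: 15, 43, 62, 87.
Linear molecule, 4 cuts → 5 fragments:
  1–15 → 15 bp
  16–43 → 28 bp
  44–62 → 19 bp
  63–87 → 25 bp
  88–93 → 6 bp
Sorted largest to smallest: 28, 25, 19, 15, 6 bp.

28, 25, 19, 15, 6 bp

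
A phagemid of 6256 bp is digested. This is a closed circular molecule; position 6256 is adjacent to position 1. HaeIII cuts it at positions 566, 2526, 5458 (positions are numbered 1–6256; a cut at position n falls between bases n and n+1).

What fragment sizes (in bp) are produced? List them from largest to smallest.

Circular molecule, 3 cuts → 3 fragments:
  2526 − 566 = 1960 bp
  5458 − 2526 = 2932 bp
  wrap: 6256 − 5458 + 566 = 1364 bp
Sorted largest to smallest: 2932, 1960, 1364 bp.

2932, 1960, 1364 bp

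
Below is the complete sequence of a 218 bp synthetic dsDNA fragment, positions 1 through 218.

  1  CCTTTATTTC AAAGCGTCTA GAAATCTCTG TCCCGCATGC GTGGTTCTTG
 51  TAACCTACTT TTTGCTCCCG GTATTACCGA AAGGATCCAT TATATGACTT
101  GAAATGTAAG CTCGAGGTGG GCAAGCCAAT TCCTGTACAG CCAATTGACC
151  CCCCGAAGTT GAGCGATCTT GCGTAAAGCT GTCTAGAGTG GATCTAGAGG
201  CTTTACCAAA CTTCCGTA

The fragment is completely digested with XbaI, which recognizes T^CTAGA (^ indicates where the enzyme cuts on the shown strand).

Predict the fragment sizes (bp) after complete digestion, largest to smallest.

XbaI sites (TCTAGA) start at positions 17, 182, 193.
XbaI cuts after the first base of each site, so after positions 17, 182, 193.
Linear molecule, 3 cuts → 4 fragments:
  1–17 → 17 bp
  18–182 → 165 bp
  183–193 → 11 bp
  194–218 → 25 bp
Sorted largest to smallest: 165, 25, 17, 11 bp.

165, 25, 17, 11 bp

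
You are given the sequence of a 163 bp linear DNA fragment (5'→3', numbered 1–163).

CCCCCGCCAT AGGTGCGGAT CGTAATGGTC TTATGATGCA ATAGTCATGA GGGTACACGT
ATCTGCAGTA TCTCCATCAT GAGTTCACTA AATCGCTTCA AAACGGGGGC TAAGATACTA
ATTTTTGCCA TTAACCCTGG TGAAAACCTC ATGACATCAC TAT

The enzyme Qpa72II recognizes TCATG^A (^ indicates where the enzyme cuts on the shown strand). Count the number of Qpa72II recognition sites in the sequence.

3

TCATGA occurs starting at positions 45, 77, 149.
Qpa72II cuts at 3 sites.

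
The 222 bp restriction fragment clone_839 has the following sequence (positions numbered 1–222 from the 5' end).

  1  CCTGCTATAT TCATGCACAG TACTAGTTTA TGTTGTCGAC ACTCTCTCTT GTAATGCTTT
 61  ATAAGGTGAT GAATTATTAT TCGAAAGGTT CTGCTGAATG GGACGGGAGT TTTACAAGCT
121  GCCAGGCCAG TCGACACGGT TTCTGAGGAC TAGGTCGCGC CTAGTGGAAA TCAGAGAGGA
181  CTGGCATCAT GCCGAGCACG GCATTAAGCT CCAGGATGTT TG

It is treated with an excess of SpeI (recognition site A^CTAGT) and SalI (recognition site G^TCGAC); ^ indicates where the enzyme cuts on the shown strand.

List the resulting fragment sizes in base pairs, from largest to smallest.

The SpeI site (ACTAGT) starts at position 22.
SpeI cuts after the first base of each site, so after position 22.
SalI sites (GTCGAC) start at positions 35, 130.
SalI cuts after the first base of each site, so after positions 35, 130.
Combined cut positions: 22, 35, 130.
Linear molecule, 3 cuts → 4 fragments:
  1–22 → 22 bp
  23–35 → 13 bp
  36–130 → 95 bp
  131–222 → 92 bp
Sorted largest to smallest: 95, 92, 22, 13 bp.

95, 92, 22, 13 bp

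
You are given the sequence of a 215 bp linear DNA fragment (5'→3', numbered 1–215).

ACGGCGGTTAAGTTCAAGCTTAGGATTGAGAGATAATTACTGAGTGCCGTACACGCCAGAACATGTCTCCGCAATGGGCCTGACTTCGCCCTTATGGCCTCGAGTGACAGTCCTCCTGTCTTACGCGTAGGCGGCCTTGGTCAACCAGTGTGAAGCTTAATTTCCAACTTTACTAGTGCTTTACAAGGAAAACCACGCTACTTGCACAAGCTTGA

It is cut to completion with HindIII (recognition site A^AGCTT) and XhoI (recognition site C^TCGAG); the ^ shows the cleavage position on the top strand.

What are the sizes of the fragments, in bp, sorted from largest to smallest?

83, 55, 54, 16, 7 bp

HindIII sites (AAGCTT) start at positions 16, 153, 208.
HindIII cuts after the first base of each site, so after positions 16, 153, 208.
The XhoI site (CTCGAG) starts at position 99.
XhoI cuts after the first base of each site, so after position 99.
Combined cut positions: 16, 99, 153, 208.
Linear molecule, 4 cuts → 5 fragments:
  1–16 → 16 bp
  17–99 → 83 bp
  100–153 → 54 bp
  154–208 → 55 bp
  209–215 → 7 bp
Sorted largest to smallest: 83, 55, 54, 16, 7 bp.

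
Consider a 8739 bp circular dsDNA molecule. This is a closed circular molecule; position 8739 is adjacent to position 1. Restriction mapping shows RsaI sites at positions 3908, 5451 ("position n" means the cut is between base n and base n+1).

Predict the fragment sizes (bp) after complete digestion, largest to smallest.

Circular molecule, 2 cuts → 2 fragments:
  5451 − 3908 = 1543 bp
  wrap: 8739 − 5451 + 3908 = 7196 bp
Sorted largest to smallest: 7196, 1543 bp.

7196, 1543 bp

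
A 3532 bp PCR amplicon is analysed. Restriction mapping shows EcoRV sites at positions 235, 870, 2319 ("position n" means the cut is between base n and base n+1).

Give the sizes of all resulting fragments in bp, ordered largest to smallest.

1449, 1213, 635, 235 bp

Linear molecule, 3 cuts → 4 fragments:
  235 − 0 = 235 bp
  870 − 235 = 635 bp
  2319 − 870 = 1449 bp
  3532 − 2319 = 1213 bp
Sorted largest to smallest: 1449, 1213, 635, 235 bp.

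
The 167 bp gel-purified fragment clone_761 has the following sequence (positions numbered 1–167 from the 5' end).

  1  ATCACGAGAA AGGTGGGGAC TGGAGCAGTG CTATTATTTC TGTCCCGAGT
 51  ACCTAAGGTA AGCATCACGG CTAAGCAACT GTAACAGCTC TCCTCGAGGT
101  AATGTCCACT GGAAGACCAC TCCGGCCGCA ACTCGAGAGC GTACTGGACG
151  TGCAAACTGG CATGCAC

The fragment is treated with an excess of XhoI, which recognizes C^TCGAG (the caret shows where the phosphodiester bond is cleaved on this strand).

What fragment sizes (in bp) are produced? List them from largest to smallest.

93, 39, 35 bp

XhoI sites (CTCGAG) start at positions 93, 132.
XhoI cuts after the first base of each site, so after positions 93, 132.
Linear molecule, 2 cuts → 3 fragments:
  1–93 → 93 bp
  94–132 → 39 bp
  133–167 → 35 bp
Sorted largest to smallest: 93, 39, 35 bp.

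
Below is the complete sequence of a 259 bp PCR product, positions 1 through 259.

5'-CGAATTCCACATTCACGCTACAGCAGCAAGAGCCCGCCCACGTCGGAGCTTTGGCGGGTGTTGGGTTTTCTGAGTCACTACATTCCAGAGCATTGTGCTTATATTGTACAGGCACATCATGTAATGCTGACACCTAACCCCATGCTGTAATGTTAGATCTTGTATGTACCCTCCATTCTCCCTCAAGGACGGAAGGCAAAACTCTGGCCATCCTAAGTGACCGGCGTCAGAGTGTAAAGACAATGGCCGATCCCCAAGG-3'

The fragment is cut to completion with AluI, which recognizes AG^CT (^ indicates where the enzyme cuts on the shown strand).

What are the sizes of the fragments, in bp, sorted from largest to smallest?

211, 48 bp

The AluI site (AGCT) starts at position 47.
AluI cuts after base 2 of each site, so after position 48.
Linear molecule, 1 cut → 2 fragments:
  1–48 → 48 bp
  49–259 → 211 bp
Sorted largest to smallest: 211, 48 bp.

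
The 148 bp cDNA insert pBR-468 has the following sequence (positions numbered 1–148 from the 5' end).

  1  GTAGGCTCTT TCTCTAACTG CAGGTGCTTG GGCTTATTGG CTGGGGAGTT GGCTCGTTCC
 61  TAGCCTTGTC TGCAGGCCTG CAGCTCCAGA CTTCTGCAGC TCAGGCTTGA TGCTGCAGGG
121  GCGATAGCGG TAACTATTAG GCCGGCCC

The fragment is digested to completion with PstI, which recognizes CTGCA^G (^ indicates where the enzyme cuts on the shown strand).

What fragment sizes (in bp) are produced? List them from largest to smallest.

PstI sites (CTGCAG) start at positions 18, 70, 78, 94, 113.
PstI cuts after base 5 of each site (before the last base), so after positions 22, 74, 82, 98, 117.
Linear molecule, 5 cuts → 6 fragments:
  1–22 → 22 bp
  23–74 → 52 bp
  75–82 → 8 bp
  83–98 → 16 bp
  99–117 → 19 bp
  118–148 → 31 bp
Sorted largest to smallest: 52, 31, 22, 19, 16, 8 bp.

52, 31, 22, 19, 16, 8 bp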